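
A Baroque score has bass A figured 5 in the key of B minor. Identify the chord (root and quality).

A major

The figures 5 indicate a triad in root position.
In root position the bass is the root, so the root is A.
The chord tones are A, C#, E, giving A major.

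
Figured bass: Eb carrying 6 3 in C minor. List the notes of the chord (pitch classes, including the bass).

Eb, G, C

A third above Eb in this key is G.
A sixth above Eb in this key is C.
Together with the bass Eb, this spells C minor in first inversion.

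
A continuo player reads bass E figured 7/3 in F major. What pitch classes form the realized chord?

The written figures 7/3 are shorthand for 7/5/3: the 5 is implied.
A third above E in this key is G.
A fifth above E in this key is Bb.
A seventh above E in this key is D.
Together with the bass E, this spells E half-diminished seventh in root position.

E, G, Bb, D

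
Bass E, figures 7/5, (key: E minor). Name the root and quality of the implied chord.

The figures 7/5 indicate a seventh chord in root position.
In root position the bass is the root, so the root is E.
The chord tones are E, G, B, D, giving E minor seventh.

E minor seventh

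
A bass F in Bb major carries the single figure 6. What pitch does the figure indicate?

D

Counting 5 letter steps above F lands on D; in Bb major, that letter is D.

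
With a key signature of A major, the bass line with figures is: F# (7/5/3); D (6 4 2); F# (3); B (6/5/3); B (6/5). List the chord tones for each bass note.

F#, A, C#, E | D, E, G#, B | F#, A, C# | B, D, F#, G# | B, D, F#, G#

F# (7/5/3): F#, A, C#, E.
D (6/4/2): D, E, G#, B.
F# (5/3): F#, A, C#.
B (6/5/3): B, D, F#, G#.
B (6/5/3): B, D, F#, G#.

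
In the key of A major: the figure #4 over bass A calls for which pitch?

Counting 3 letter steps above A lands on D; in A major, that letter is D.
The #4 figure raises it a semitone, giving D#.

D#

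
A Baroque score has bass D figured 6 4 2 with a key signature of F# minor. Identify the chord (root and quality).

E dominant seventh

The figures 6 4 2 indicate a seventh chord in third inversion.
In third inversion the root lies a second above the bass: a second above D in F# minor is E.
The chord tones are D, E, G#, B, giving E dominant seventh.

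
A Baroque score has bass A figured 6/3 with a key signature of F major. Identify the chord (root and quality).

The figures 6/3 indicate a triad in first inversion.
In first inversion the root lies a sixth above the bass: a sixth above A in F major is F.
The chord tones are A, C, F, giving F major.

F major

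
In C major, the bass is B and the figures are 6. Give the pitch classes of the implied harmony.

B, D, G

The written figures 6 are shorthand for 6/3: the 3 is implied.
A third above B in this key is D.
A sixth above B in this key is G.
Together with the bass B, this spells G major in first inversion.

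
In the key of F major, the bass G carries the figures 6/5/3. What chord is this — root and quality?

The figures 6/5/3 indicate a seventh chord in first inversion.
In first inversion the root lies a sixth above the bass: a sixth above G in F major is E.
The chord tones are G, Bb, D, E, giving E half-diminished seventh.

E half-diminished seventh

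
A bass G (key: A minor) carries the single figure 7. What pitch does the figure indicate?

F

Counting 6 letter steps above G lands on F; in A minor, that letter is F.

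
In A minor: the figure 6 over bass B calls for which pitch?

Counting 5 letter steps above B lands on G; in A minor, that letter is G.

G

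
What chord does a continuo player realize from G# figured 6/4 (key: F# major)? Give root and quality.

The figures 6/4 indicate a triad in second inversion.
In second inversion the root lies a fourth above the bass: a fourth above G# in F# major is C#.
The chord tones are G#, C#, E#, giving C# major.

C# major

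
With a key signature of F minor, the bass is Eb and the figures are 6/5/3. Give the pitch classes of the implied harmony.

A third above Eb in this key is G.
A fifth above Eb in this key is Bb.
A sixth above Eb in this key is C.
Together with the bass Eb, this spells C minor seventh in first inversion.

Eb, G, Bb, C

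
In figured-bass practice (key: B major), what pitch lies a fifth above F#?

Counting 4 letter steps above F# lands on C; in B major, that letter is C#.

C#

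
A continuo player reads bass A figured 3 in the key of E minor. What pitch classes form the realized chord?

A, C, E

The written figures 3 are shorthand for 5/3: the 5 is implied.
A third above A in this key is C.
A fifth above A in this key is E.
Together with the bass A, this spells A minor in root position.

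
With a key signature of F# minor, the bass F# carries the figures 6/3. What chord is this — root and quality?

D major

The figures 6/3 indicate a triad in first inversion.
In first inversion the root lies a sixth above the bass: a sixth above F# in F# minor is D.
The chord tones are F#, A, D, giving D major.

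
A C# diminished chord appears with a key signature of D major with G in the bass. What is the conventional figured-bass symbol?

6/4

G is the fifth of C# diminished, so the chord is in second inversion.
A triad in second inversion is figured 6/4, conventionally abbreviated 6/4.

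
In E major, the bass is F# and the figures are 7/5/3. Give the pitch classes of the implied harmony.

A third above F# in this key is A.
A fifth above F# in this key is C#.
A seventh above F# in this key is E.
Together with the bass F#, this spells F# minor seventh in root position.

F#, A, C#, E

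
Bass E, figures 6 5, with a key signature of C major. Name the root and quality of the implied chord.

C major seventh

The figures 6 5 indicate a seventh chord in first inversion.
In first inversion the root lies a sixth above the bass: a sixth above E in C major is C.
The chord tones are E, G, B, C, giving C major seventh.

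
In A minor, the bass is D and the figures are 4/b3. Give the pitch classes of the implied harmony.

D, Fb, G, B

The written figures 4/b3 are shorthand for 6/4/3: the 6 is implied.
A third above D in this key is F, lowered to Fb by the flat.
A fourth above D in this key is G.
A sixth above D in this key is B.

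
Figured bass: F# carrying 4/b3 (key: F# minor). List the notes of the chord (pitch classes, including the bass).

F#, Ab, B, D

The written figures 4/b3 are shorthand for 6/4/3: the 6 is implied.
A third above F# in this key is A, lowered to Ab by the flat.
A fourth above F# in this key is B.
A sixth above F# in this key is D.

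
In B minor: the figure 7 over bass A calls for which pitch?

G

Counting 6 letter steps above A lands on G; in B minor, that letter is G.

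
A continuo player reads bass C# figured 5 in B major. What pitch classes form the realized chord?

The written figures 5 are shorthand for 5/3: the 3 is implied.
A third above C# in this key is E.
A fifth above C# in this key is G#.
Together with the bass C#, this spells C# minor in root position.

C#, E, G#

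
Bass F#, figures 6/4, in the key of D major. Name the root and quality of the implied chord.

B minor

The figures 6/4 indicate a triad in second inversion.
In second inversion the root lies a fourth above the bass: a fourth above F# in D major is B.
The chord tones are F#, B, D, giving B minor.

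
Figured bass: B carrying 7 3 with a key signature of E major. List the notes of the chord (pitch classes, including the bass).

B, D#, F#, A

The written figures 7 3 are shorthand for 7/5/3: the 5 is implied.
A third above B in this key is D#.
A fifth above B in this key is F#.
A seventh above B in this key is A.
Together with the bass B, this spells B dominant seventh in root position.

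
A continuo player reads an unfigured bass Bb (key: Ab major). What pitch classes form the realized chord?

An unfigured bass implies 5/3.
A third above Bb in this key is Db.
A fifth above Bb in this key is F.
Together with the bass Bb, this spells Bb minor in root position.

Bb, Db, F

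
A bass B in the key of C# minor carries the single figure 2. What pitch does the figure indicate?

Counting 1 letter step above B lands on C; in C# minor, that letter is C#.

C#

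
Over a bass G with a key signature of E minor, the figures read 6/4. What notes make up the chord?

A fourth above G in this key is C.
A sixth above G in this key is E.
Together with the bass G, this spells C major in second inversion.

G, C, E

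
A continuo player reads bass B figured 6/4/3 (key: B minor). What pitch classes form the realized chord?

B, D, E, G

A third above B in this key is D.
A fourth above B in this key is E.
A sixth above B in this key is G.
Together with the bass B, this spells E minor seventh in second inversion.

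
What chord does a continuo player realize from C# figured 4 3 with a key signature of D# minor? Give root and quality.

F# major seventh

The figures 4 3 indicate a seventh chord in second inversion.
In second inversion the root lies a fourth above the bass: a fourth above C# in D# minor is F#.
The chord tones are C#, E#, F#, A#, giving F# major seventh.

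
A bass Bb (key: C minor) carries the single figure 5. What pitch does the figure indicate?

Counting 4 letter steps above Bb lands on F; in C minor, that letter is F.

F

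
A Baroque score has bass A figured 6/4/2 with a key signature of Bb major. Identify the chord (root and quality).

The figures 6/4/2 indicate a seventh chord in third inversion.
In third inversion the root lies a second above the bass: a second above A in Bb major is Bb.
The chord tones are A, Bb, D, F, giving Bb major seventh.

Bb major seventh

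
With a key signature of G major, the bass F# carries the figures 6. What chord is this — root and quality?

The figures 6 indicate a triad in first inversion.
In first inversion the root lies a sixth above the bass: a sixth above F# in G major is D.
The chord tones are F#, A, D, giving D major.

D major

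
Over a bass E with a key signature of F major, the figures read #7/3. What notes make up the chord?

E, G, Bb, D#

The written figures #7/3 are shorthand for 7/5/3: the 5 is implied.
A third above E in this key is G.
A fifth above E in this key is Bb.
A seventh above E in this key is D, raised to D# by the sharp.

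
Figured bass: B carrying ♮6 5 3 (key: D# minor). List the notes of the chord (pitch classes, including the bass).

A third above B in this key is D#.
A fifth above B in this key is F#.
A sixth above B in this key is G#, made natural (G) by the ♮ figure.
Together with the bass B, this spells G augmented major seventh in first inversion.

B, D#, F#, G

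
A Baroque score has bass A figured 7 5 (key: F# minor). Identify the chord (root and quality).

The figures 7 5 indicate a seventh chord in root position.
In root position the bass is the root, so the root is A.
The chord tones are A, C#, E, G#, giving A major seventh.

A major seventh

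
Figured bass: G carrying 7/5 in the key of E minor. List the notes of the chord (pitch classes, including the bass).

G, B, D, F#

The written figures 7/5 are shorthand for 7/5/3: the 3 is implied.
A third above G in this key is B.
A fifth above G in this key is D.
A seventh above G in this key is F#.
Together with the bass G, this spells G major seventh in root position.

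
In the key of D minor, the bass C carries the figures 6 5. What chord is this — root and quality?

A minor seventh

The figures 6 5 indicate a seventh chord in first inversion.
In first inversion the root lies a sixth above the bass: a sixth above C in D minor is A.
The chord tones are C, E, G, A, giving A minor seventh.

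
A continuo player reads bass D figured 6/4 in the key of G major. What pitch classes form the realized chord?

A fourth above D in this key is G.
A sixth above D in this key is B.
Together with the bass D, this spells G major in second inversion.

D, G, B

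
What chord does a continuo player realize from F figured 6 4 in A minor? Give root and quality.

B diminished

The figures 6 4 indicate a triad in second inversion.
In second inversion the root lies a fourth above the bass: a fourth above F in A minor is B.
The chord tones are F, B, D, giving B diminished.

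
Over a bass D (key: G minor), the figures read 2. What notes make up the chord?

The written figures 2 are shorthand for 6/4/2: the 6/4 are implied.
A second above D in this key is Eb.
A fourth above D in this key is G.
A sixth above D in this key is Bb.
Together with the bass D, this spells Eb major seventh in third inversion.

D, Eb, G, Bb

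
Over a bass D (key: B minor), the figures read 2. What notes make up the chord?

D, E, G, B

The written figures 2 are shorthand for 6/4/2: the 6/4 are implied.
A second above D in this key is E.
A fourth above D in this key is G.
A sixth above D in this key is B.
Together with the bass D, this spells E minor seventh in third inversion.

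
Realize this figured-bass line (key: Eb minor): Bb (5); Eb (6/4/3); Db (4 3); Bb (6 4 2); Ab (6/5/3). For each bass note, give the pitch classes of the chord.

Bb, Db, F | Eb, Gb, Ab, Cb | Db, F, Gb, Bb | Bb, Cb, Eb, Gb | Ab, Cb, Eb, F

Bb (5/3): Bb, Db, F.
Eb (6/4/3): Eb, Gb, Ab, Cb.
Db (6/4/3): Db, F, Gb, Bb.
Bb (6/4/2): Bb, Cb, Eb, Gb.
Ab (6/5/3): Ab, Cb, Eb, F.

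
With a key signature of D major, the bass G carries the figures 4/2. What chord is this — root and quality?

The figures 4/2 indicate a seventh chord in third inversion.
In third inversion the root lies a second above the bass: a second above G in D major is A.
The chord tones are G, A, C#, E, giving A dominant seventh.

A dominant seventh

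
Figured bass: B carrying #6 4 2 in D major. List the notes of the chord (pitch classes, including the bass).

A second above B in this key is C#.
A fourth above B in this key is E.
A sixth above B in this key is G, raised to G# by the sharp.
Together with the bass B, this spells C# minor seventh in third inversion.

B, C#, E, G#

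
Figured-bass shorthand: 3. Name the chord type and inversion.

3 is shorthand for 5/3.
Intervals of 5/3 above the bass form a triad; the bass is the root, so this is root position.

triad, root position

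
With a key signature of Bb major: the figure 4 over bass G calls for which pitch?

Counting 3 letter steps above G lands on C; in Bb major, that letter is C.

C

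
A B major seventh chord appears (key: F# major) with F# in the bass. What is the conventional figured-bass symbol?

4/3

F# is the fifth of B major seventh, so the chord is in second inversion.
A seventh chord in second inversion is figured 6/4/3, conventionally abbreviated 4/3.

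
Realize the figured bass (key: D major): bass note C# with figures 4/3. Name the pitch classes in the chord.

C#, E, F#, A

The written figures 4/3 are shorthand for 6/4/3: the 6 is implied.
A third above C# in this key is E.
A fourth above C# in this key is F#.
A sixth above C# in this key is A.
Together with the bass C#, this spells F# minor seventh in second inversion.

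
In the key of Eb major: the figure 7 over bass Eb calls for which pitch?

Counting 6 letter steps above Eb lands on D; in Eb major, that letter is D.

D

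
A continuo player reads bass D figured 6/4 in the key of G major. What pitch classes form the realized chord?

D, G, B

A fourth above D in this key is G.
A sixth above D in this key is B.
Together with the bass D, this spells G major in second inversion.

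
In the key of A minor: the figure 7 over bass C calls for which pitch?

B

Counting 6 letter steps above C lands on B; in A minor, that letter is B.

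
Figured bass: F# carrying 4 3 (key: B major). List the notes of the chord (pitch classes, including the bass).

F#, A#, B, D#

The written figures 4 3 are shorthand for 6/4/3: the 6 is implied.
A third above F# in this key is A#.
A fourth above F# in this key is B.
A sixth above F# in this key is D#.
Together with the bass F#, this spells B major seventh in second inversion.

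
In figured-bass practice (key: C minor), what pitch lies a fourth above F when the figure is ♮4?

B

Counting 3 letter steps above F lands on B; in C minor, that letter is Bb.
The ♮4 figure makes it natural, giving B.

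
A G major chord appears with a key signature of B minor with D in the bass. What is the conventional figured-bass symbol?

6/4

D is the fifth of G major, so the chord is in second inversion.
A triad in second inversion is figured 6/4, conventionally abbreviated 6/4.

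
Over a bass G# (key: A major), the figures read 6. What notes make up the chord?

The written figures 6 are shorthand for 6/3: the 3 is implied.
A third above G# in this key is B.
A sixth above G# in this key is E.
Together with the bass G#, this spells E major in first inversion.

G#, B, E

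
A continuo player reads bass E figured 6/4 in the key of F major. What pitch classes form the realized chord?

A fourth above E in this key is A.
A sixth above E in this key is C.
Together with the bass E, this spells A minor in second inversion.

E, A, C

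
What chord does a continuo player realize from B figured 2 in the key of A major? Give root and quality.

The figures 2 indicate a seventh chord in third inversion.
In third inversion the root lies a second above the bass: a second above B in A major is C#.
The chord tones are B, C#, E, G#, giving C# minor seventh.

C# minor seventh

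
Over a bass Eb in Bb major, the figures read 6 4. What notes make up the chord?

A fourth above Eb in this key is A.
A sixth above Eb in this key is C.
Together with the bass Eb, this spells A diminished in second inversion.

Eb, A, C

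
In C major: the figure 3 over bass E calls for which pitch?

G

Counting 2 letter steps above E lands on G; in C major, that letter is G.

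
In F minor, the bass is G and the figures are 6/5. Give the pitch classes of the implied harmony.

The written figures 6/5 are shorthand for 6/5/3: the 3 is implied.
A third above G in this key is Bb.
A fifth above G in this key is Db.
A sixth above G in this key is Eb.
Together with the bass G, this spells Eb dominant seventh in first inversion.

G, Bb, Db, Eb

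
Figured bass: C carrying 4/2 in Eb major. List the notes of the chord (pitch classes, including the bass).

C, D, F, Ab

The written figures 4/2 are shorthand for 6/4/2: the 6 is implied.
A second above C in this key is D.
A fourth above C in this key is F.
A sixth above C in this key is Ab.
Together with the bass C, this spells D half-diminished seventh in third inversion.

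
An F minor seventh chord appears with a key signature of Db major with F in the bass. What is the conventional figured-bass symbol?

7

F is the root of F minor seventh, so the chord is in root position.
A seventh chord in root position is figured 7/5/3, conventionally abbreviated 7.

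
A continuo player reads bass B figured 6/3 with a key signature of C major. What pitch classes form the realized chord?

B, D, G

A third above B in this key is D.
A sixth above B in this key is G.
Together with the bass B, this spells G major in first inversion.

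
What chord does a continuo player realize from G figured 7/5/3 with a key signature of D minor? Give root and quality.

G minor seventh

The figures 7/5/3 indicate a seventh chord in root position.
In root position the bass is the root, so the root is G.
The chord tones are G, Bb, D, F, giving G minor seventh.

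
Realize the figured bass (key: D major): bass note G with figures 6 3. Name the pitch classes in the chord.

A third above G in this key is B.
A sixth above G in this key is E.
Together with the bass G, this spells E minor in first inversion.

G, B, E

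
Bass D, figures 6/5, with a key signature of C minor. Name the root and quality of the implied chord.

The figures 6/5 indicate a seventh chord in first inversion.
In first inversion the root lies a sixth above the bass: a sixth above D in C minor is Bb.
The chord tones are D, F, Ab, Bb, giving Bb dominant seventh.

Bb dominant seventh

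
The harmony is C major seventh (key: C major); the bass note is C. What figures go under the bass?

C is the root of C major seventh, so the chord is in root position.
A seventh chord in root position is figured 7/5/3, conventionally abbreviated 7.

7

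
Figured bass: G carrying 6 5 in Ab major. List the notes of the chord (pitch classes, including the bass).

G, Bb, Db, Eb

The written figures 6 5 are shorthand for 6/5/3: the 3 is implied.
A third above G in this key is Bb.
A fifth above G in this key is Db.
A sixth above G in this key is Eb.
Together with the bass G, this spells Eb dominant seventh in first inversion.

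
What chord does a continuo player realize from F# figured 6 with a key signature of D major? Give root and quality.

D major

The figures 6 indicate a triad in first inversion.
In first inversion the root lies a sixth above the bass: a sixth above F# in D major is D.
The chord tones are F#, A, D, giving D major.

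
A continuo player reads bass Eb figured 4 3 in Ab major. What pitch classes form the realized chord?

Eb, G, Ab, C

The written figures 4 3 are shorthand for 6/4/3: the 6 is implied.
A third above Eb in this key is G.
A fourth above Eb in this key is Ab.
A sixth above Eb in this key is C.
Together with the bass Eb, this spells Ab major seventh in second inversion.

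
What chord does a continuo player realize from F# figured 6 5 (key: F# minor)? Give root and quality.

D major seventh

The figures 6 5 indicate a seventh chord in first inversion.
In first inversion the root lies a sixth above the bass: a sixth above F# in F# minor is D.
The chord tones are F#, A, C#, D, giving D major seventh.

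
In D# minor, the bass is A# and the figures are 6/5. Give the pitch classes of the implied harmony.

The written figures 6/5 are shorthand for 6/5/3: the 3 is implied.
A third above A# in this key is C#.
A fifth above A# in this key is E#.
A sixth above A# in this key is F#.
Together with the bass A#, this spells F# major seventh in first inversion.

A#, C#, E#, F#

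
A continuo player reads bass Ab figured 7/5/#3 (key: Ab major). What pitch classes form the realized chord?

Ab, C#, Eb, G

A third above Ab in this key is C, raised to C# by the sharp.
A fifth above Ab in this key is Eb.
A seventh above Ab in this key is G.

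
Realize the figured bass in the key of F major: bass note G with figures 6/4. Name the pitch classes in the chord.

A fourth above G in this key is C.
A sixth above G in this key is E.
Together with the bass G, this spells C major in second inversion.

G, C, E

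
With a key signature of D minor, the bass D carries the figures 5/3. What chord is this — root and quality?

The figures 5/3 indicate a triad in root position.
In root position the bass is the root, so the root is D.
The chord tones are D, F, A, giving D minor.

D minor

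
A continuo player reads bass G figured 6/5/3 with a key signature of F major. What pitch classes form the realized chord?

A third above G in this key is Bb.
A fifth above G in this key is D.
A sixth above G in this key is E.
Together with the bass G, this spells E half-diminished seventh in first inversion.

G, Bb, D, E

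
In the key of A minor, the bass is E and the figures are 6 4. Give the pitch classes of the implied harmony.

A fourth above E in this key is A.
A sixth above E in this key is C.
Together with the bass E, this spells A minor in second inversion.

E, A, C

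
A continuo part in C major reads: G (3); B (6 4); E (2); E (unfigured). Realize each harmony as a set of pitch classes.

G, B, D | B, E, G | E, F, A, C | E, G, B

G (5/3): G, B, D.
B (6/4): B, E, G.
E (6/4/2): E, F, A, C.
E (5/3): E, G, B.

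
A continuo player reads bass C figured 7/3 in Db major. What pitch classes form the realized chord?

C, Eb, Gb, Bb

The written figures 7/3 are shorthand for 7/5/3: the 5 is implied.
A third above C in this key is Eb.
A fifth above C in this key is Gb.
A seventh above C in this key is Bb.
Together with the bass C, this spells C half-diminished seventh in root position.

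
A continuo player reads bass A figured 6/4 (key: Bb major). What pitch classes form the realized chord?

A fourth above A in this key is D.
A sixth above A in this key is F.
Together with the bass A, this spells D minor in second inversion.

A, D, F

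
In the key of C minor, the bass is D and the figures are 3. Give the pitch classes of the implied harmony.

D, F, Ab

The written figures 3 are shorthand for 5/3: the 5 is implied.
A third above D in this key is F.
A fifth above D in this key is Ab.
Together with the bass D, this spells D diminished in root position.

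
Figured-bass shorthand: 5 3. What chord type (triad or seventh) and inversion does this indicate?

triad, root position

Intervals of 5/3 above the bass form a triad; the bass is the root, so this is root position.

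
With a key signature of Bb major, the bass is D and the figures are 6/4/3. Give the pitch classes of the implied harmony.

A third above D in this key is F.
A fourth above D in this key is G.
A sixth above D in this key is Bb.
Together with the bass D, this spells G minor seventh in second inversion.

D, F, G, Bb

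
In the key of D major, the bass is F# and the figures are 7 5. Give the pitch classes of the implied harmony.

The written figures 7 5 are shorthand for 7/5/3: the 3 is implied.
A third above F# in this key is A.
A fifth above F# in this key is C#.
A seventh above F# in this key is E.
Together with the bass F#, this spells F# minor seventh in root position.

F#, A, C#, E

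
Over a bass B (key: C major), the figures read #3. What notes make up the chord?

B, D#, F

The written figures #3 are shorthand for 5/3: the 5 is implied.
A third above B in this key is D, raised to D# by the sharp.
A fifth above B in this key is F.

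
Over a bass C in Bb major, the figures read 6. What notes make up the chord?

C, Eb, A

The written figures 6 are shorthand for 6/3: the 3 is implied.
A third above C in this key is Eb.
A sixth above C in this key is A.
Together with the bass C, this spells A diminished in first inversion.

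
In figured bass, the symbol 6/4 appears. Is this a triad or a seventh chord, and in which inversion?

Intervals of 6/4 above the bass form a triad; the bass is the fifth, so this is second inversion.

triad, second inversion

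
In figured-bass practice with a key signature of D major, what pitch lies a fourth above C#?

Counting 3 letter steps above C# lands on F; in D major, that letter is F#.

F#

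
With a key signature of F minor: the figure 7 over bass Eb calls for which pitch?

Db

Counting 6 letter steps above Eb lands on D; in F minor, that letter is Db.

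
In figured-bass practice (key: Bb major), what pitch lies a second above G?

Counting 1 letter step above G lands on A; in Bb major, that letter is A.

A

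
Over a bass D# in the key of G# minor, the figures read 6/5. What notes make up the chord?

D#, F#, A#, B

The written figures 6/5 are shorthand for 6/5/3: the 3 is implied.
A third above D# in this key is F#.
A fifth above D# in this key is A#.
A sixth above D# in this key is B.
Together with the bass D#, this spells B major seventh in first inversion.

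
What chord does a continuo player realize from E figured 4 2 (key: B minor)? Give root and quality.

The figures 4 2 indicate a seventh chord in third inversion.
In third inversion the root lies a second above the bass: a second above E in B minor is F#.
The chord tones are E, F#, A, C#, giving F# minor seventh.

F# minor seventh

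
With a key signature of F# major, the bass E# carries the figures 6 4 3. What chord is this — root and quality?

The figures 6 4 3 indicate a seventh chord in second inversion.
In second inversion the root lies a fourth above the bass: a fourth above E# in F# major is A#.
The chord tones are E#, G#, A#, C#, giving A# minor seventh.

A# minor seventh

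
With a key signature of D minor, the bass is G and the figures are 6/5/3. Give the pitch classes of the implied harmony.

G, Bb, D, E

A third above G in this key is Bb.
A fifth above G in this key is D.
A sixth above G in this key is E.
Together with the bass G, this spells E half-diminished seventh in first inversion.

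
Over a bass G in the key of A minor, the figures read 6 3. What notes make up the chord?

G, B, E

A third above G in this key is B.
A sixth above G in this key is E.
Together with the bass G, this spells E minor in first inversion.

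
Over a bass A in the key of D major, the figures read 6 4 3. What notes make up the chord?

A, C#, D, F#

A third above A in this key is C#.
A fourth above A in this key is D.
A sixth above A in this key is F#.
Together with the bass A, this spells D major seventh in second inversion.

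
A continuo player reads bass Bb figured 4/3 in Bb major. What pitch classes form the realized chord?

The written figures 4/3 are shorthand for 6/4/3: the 6 is implied.
A third above Bb in this key is D.
A fourth above Bb in this key is Eb.
A sixth above Bb in this key is G.
Together with the bass Bb, this spells Eb major seventh in second inversion.

Bb, D, Eb, G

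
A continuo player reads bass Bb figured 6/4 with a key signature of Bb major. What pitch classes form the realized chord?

Bb, Eb, G

A fourth above Bb in this key is Eb.
A sixth above Bb in this key is G.
Together with the bass Bb, this spells Eb major in second inversion.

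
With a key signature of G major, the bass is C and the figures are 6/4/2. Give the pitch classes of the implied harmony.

C, D, F#, A

A second above C in this key is D.
A fourth above C in this key is F#.
A sixth above C in this key is A.
Together with the bass C, this spells D dominant seventh in third inversion.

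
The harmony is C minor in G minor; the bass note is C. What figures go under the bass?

C is the root of C minor, so the chord is in root position.
A triad in root position is figured 5/3, conventionally abbreviated (no figures — root-position triad).

no figures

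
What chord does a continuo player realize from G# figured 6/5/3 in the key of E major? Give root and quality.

E major seventh

The figures 6/5/3 indicate a seventh chord in first inversion.
In first inversion the root lies a sixth above the bass: a sixth above G# in E major is E.
The chord tones are G#, B, D#, E, giving E major seventh.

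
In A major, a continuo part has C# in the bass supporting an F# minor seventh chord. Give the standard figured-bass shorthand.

4/3

C# is the fifth of F# minor seventh, so the chord is in second inversion.
A seventh chord in second inversion is figured 6/4/3, conventionally abbreviated 4/3.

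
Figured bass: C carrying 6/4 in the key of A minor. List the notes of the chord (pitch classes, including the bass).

A fourth above C in this key is F.
A sixth above C in this key is A.
Together with the bass C, this spells F major in second inversion.

C, F, A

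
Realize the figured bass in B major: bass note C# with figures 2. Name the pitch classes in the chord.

The written figures 2 are shorthand for 6/4/2: the 6/4 are implied.
A second above C# in this key is D#.
A fourth above C# in this key is F#.
A sixth above C# in this key is A#.
Together with the bass C#, this spells D# minor seventh in third inversion.

C#, D#, F#, A#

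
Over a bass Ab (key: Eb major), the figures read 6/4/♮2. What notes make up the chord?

A second above Ab in this key is Bb, made natural (B) by the ♮ figure.
A fourth above Ab in this key is D.
A sixth above Ab in this key is F.
Together with the bass Ab, this spells B diminished seventh in third inversion.

Ab, B, D, F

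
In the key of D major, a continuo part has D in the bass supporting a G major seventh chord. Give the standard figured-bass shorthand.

D is the fifth of G major seventh, so the chord is in second inversion.
A seventh chord in second inversion is figured 6/4/3, conventionally abbreviated 4/3.

4/3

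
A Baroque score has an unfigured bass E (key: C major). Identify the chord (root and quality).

An unfigured bass indicates a triad in root position.
In root position the bass is the root, so the root is E.
The chord tones are E, G, B, giving E minor.

E minor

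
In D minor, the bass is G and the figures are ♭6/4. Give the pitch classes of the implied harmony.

A fourth above G in this key is C.
A sixth above G in this key is E, lowered to Eb by the flat.
Together with the bass G, this spells C minor in second inversion.

G, C, Eb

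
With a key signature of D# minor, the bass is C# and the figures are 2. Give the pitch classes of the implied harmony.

C#, D#, F#, A#

The written figures 2 are shorthand for 6/4/2: the 6/4 are implied.
A second above C# in this key is D#.
A fourth above C# in this key is F#.
A sixth above C# in this key is A#.
Together with the bass C#, this spells D# minor seventh in third inversion.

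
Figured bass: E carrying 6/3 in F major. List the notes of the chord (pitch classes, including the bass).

A third above E in this key is G.
A sixth above E in this key is C.
Together with the bass E, this spells C major in first inversion.

E, G, C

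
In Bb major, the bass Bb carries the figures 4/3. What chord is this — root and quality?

Eb major seventh

The figures 4/3 indicate a seventh chord in second inversion.
In second inversion the root lies a fourth above the bass: a fourth above Bb in Bb major is Eb.
The chord tones are Bb, D, Eb, G, giving Eb major seventh.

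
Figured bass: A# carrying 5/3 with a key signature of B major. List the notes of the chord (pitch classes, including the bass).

A third above A# in this key is C#.
A fifth above A# in this key is E.
Together with the bass A#, this spells A# diminished in root position.

A#, C#, E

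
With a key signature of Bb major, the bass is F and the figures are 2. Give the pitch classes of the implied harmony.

The written figures 2 are shorthand for 6/4/2: the 6/4 are implied.
A second above F in this key is G.
A fourth above F in this key is Bb.
A sixth above F in this key is D.
Together with the bass F, this spells G minor seventh in third inversion.

F, G, Bb, D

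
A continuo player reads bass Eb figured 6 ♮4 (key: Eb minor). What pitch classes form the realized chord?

A fourth above Eb in this key is Ab, made natural (A) by the ♮ figure.
A sixth above Eb in this key is Cb.

Eb, A, Cb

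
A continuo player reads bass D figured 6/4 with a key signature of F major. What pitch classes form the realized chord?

A fourth above D in this key is G.
A sixth above D in this key is Bb.
Together with the bass D, this spells G minor in second inversion.

D, G, Bb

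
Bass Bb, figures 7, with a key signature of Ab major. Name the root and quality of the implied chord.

The figures 7 indicate a seventh chord in root position.
In root position the bass is the root, so the root is Bb.
The chord tones are Bb, Db, F, Ab, giving Bb minor seventh.

Bb minor seventh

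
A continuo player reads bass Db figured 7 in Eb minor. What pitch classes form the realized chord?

The written figures 7 are shorthand for 7/5/3: the 5/3 are implied.
A third above Db in this key is F.
A fifth above Db in this key is Ab.
A seventh above Db in this key is Cb.
Together with the bass Db, this spells Db dominant seventh in root position.

Db, F, Ab, Cb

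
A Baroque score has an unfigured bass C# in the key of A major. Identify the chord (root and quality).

C# minor

An unfigured bass indicates a triad in root position.
In root position the bass is the root, so the root is C#.
The chord tones are C#, E, G#, giving C# minor.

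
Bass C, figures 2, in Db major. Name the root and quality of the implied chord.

The figures 2 indicate a seventh chord in third inversion.
In third inversion the root lies a second above the bass: a second above C in Db major is Db.
The chord tones are C, Db, F, Ab, giving Db major seventh.

Db major seventh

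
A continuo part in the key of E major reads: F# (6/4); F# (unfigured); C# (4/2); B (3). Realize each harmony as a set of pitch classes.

F# (6/4): F#, B, D#.
F# (5/3): F#, A, C#.
C# (6/4/2): C#, D#, F#, A.
B (5/3): B, D#, F#.

F#, B, D# | F#, A, C# | C#, D#, F#, A | B, D#, F#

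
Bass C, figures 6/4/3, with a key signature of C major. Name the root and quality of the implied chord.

F major seventh

The figures 6/4/3 indicate a seventh chord in second inversion.
In second inversion the root lies a fourth above the bass: a fourth above C in C major is F.
The chord tones are C, E, F, A, giving F major seventh.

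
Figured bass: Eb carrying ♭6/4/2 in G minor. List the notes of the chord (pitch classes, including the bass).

A second above Eb in this key is F.
A fourth above Eb in this key is A.
A sixth above Eb in this key is C, lowered to Cb by the flat.

Eb, F, A, Cb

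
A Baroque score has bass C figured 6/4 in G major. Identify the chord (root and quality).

F# diminished

The figures 6/4 indicate a triad in second inversion.
In second inversion the root lies a fourth above the bass: a fourth above C in G major is F#.
The chord tones are C, F#, A, giving F# diminished.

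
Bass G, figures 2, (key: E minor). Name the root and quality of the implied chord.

A minor seventh

The figures 2 indicate a seventh chord in third inversion.
In third inversion the root lies a second above the bass: a second above G in E minor is A.
The chord tones are G, A, C, E, giving A minor seventh.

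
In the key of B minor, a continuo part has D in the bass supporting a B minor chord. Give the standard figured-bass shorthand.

6

D is the third of B minor, so the chord is in first inversion.
A triad in first inversion is figured 6/3, conventionally abbreviated 6.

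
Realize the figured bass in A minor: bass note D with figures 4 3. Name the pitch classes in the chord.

D, F, G, B

The written figures 4 3 are shorthand for 6/4/3: the 6 is implied.
A third above D in this key is F.
A fourth above D in this key is G.
A sixth above D in this key is B.
Together with the bass D, this spells G dominant seventh in second inversion.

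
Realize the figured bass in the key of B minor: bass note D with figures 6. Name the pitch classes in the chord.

D, F#, B

The written figures 6 are shorthand for 6/3: the 3 is implied.
A third above D in this key is F#.
A sixth above D in this key is B.
Together with the bass D, this spells B minor in first inversion.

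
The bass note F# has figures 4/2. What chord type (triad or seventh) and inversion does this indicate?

4/2 is shorthand for 6/4/2.
Intervals of 6/4/2 above the bass form a seventh chord; the bass is the seventh, so this is third inversion.

seventh chord, third inversion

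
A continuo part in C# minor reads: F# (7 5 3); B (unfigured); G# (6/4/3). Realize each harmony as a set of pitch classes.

F# (7/5/3): F#, A, C#, E.
B (5/3): B, D#, F#.
G# (6/4/3): G#, B, C#, E.

F#, A, C#, E | B, D#, F# | G#, B, C#, E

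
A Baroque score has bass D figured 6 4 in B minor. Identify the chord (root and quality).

The figures 6 4 indicate a triad in second inversion.
In second inversion the root lies a fourth above the bass: a fourth above D in B minor is G.
The chord tones are D, G, B, giving G major.

G major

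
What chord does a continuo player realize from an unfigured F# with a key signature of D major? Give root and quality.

An unfigured bass indicates a triad in root position.
In root position the bass is the root, so the root is F#.
The chord tones are F#, A, C#, giving F# minor.

F# minor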